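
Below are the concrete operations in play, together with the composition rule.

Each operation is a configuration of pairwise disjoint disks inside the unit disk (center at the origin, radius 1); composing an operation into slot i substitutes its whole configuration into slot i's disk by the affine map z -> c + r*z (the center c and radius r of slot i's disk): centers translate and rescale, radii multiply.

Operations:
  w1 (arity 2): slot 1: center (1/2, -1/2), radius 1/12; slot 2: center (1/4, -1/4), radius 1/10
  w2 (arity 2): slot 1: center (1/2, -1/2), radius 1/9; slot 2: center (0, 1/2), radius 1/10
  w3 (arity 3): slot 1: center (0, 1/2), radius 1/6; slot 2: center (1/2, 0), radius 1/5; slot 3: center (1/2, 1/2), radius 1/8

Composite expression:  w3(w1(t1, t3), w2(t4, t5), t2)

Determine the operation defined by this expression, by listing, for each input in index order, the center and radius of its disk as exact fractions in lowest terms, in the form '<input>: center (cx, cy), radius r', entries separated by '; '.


t1: center (1/12, 5/12), radius 1/72; t2: center (1/2, 1/2), radius 1/8; t3: center (1/24, 11/24), radius 1/60; t4: center (3/5, -1/10), radius 1/45; t5: center (1/2, 1/10), radius 1/50

Only the slot chain above each t matters under w3; compose those maps.
t1 passes through 2 substitutions, ending at center (1/12, 5/12), radius 1/72
t3 passes through 2 substitutions, ending at center (1/24, 11/24), radius 1/60
t4 passes through 2 substitutions, ending at center (3/5, -1/10), radius 1/45
t5 passes through 2 substitutions, ending at center (1/2, 1/10), radius 1/50
t2 passes through 1 substitution, ending at center (1/2, 1/2), radius 1/8


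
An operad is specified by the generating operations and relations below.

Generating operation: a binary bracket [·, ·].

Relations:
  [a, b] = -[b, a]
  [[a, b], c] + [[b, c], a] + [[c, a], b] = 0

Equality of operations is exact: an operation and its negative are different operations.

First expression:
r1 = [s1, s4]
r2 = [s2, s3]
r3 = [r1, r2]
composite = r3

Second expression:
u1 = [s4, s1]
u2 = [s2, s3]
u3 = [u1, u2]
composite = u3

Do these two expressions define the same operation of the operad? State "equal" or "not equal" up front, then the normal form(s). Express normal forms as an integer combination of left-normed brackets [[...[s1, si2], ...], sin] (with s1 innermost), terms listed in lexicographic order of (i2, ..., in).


not equal — first [[[s1, s4], s2], s3] - [[[s1, s4], s3], s2], second -[[[s1, s4], s2], s3] + [[[s1, s4], s3], s2]


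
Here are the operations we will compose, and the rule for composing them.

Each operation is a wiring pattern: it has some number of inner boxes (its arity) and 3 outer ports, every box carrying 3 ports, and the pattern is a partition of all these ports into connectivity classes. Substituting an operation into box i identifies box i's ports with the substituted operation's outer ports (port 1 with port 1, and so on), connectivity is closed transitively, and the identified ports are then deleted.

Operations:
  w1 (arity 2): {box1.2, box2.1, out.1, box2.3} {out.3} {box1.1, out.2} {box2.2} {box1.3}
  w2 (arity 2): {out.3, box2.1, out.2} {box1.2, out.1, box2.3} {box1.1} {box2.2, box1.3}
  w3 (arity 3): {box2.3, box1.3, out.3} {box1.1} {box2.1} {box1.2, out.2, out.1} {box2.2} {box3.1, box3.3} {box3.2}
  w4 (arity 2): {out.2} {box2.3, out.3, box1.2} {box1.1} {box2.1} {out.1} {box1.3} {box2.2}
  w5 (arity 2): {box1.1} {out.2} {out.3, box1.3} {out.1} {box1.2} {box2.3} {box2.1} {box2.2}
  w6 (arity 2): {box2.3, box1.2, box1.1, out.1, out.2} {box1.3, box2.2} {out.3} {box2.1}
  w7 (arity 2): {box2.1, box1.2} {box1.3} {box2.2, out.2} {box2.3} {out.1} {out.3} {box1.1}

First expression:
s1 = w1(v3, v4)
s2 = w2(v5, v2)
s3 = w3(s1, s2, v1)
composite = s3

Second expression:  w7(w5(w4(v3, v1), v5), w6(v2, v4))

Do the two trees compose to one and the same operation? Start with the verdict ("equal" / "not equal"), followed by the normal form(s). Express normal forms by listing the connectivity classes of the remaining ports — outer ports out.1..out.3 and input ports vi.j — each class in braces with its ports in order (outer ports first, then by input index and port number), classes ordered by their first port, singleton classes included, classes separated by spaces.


The first expression, normalized: {out.1, out.2, v3.1} {out.3, v2.1} {v1.1, v1.3} {v1.2} {v2.2, v5.3} {v2.3, v5.2} {v3.2, v4.1, v4.3} {v3.3} {v4.2} {v5.1}
The second expression, normalized: {out.1} {out.2, v2.1, v2.2, v4.3} {out.3} {v1.1} {v1.2} {v1.3, v3.2} {v2.3, v4.2} {v3.1} {v3.3} {v4.1} {v5.1} {v5.2} {v5.3}
The forms do not match — not equal.

not equal; first: {out.1, out.2, v3.1} {out.3, v2.1} {v1.1, v1.3} {v1.2} {v2.2, v5.3} {v2.3, v5.2} {v3.2, v4.1, v4.3} {v3.3} {v4.2} {v5.1}; second: {out.1} {out.2, v2.1, v2.2, v4.3} {out.3} {v1.1} {v1.2} {v1.3, v3.2} {v2.3, v4.2} {v3.1} {v3.3} {v4.1} {v5.1} {v5.2} {v5.3}


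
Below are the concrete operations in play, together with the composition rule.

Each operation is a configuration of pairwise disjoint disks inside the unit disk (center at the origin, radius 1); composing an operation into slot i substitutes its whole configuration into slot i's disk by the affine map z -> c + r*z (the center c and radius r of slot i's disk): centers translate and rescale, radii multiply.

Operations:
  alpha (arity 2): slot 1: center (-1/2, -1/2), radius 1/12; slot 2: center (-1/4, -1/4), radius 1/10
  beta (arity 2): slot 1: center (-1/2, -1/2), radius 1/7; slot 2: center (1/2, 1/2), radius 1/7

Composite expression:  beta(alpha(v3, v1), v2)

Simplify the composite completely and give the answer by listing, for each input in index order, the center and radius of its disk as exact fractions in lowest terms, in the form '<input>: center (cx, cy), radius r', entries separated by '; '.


v1: center (-15/28, -15/28), radius 1/70; v2: center (1/2, 1/2), radius 1/7; v3: center (-4/7, -4/7), radius 1/84


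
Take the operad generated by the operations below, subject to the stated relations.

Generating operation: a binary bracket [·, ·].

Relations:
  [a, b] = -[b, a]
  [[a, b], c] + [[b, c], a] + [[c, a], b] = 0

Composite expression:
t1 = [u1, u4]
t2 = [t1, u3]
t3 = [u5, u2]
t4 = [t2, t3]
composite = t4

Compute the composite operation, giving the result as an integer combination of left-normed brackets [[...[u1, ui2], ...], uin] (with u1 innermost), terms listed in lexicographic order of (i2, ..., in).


Left-normed coefficients sit on the u1-initial expansion words.
Composite bracket: [[[u1, u4], u3], [u5, u2]]
Full expansion: 16 signed words from ab - ba (2^4 = 16).
Only words starting with u1 matter:
  u1u4u3u2u5 (sign -1) contributes -[[[[u1, u4], u3], u2], u5]
  u1u4u3u5u2 (sign +1) contributes +[[[[u1, u4], u3], u5], u2]

-[[[[u1, u4], u3], u2], u5] + [[[[u1, u4], u3], u5], u2]


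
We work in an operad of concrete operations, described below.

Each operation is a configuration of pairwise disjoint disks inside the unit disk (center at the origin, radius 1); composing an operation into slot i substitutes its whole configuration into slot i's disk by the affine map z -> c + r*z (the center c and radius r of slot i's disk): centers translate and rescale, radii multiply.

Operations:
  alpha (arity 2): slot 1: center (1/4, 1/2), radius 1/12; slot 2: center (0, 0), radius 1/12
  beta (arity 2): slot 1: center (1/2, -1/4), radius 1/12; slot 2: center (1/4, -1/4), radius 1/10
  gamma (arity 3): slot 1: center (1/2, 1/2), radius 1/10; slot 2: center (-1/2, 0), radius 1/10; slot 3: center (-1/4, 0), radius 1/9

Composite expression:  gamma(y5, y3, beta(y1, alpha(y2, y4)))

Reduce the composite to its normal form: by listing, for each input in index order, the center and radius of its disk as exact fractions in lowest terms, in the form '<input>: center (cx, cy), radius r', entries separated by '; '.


Affine substitution under gamma: radii multiply and y-centers shift.
input y5: applying the 1 nested substitution gives center (1/2, 1/2), radius 1/10
input y3: applying the 1 nested substitution gives center (-1/2, 0), radius 1/10
input y1: applying the 2 nested substitutions gives center (-7/36, -1/36), radius 1/108
input y2: applying the 3 nested substitutions gives center (-79/360, -1/45), radius 1/1080
input y4: applying the 3 nested substitutions gives center (-2/9, -1/36), radius 1/1080

y1: center (-7/36, -1/36), radius 1/108; y2: center (-79/360, -1/45), radius 1/1080; y3: center (-1/2, 0), radius 1/10; y4: center (-2/9, -1/36), radius 1/1080; y5: center (1/2, 1/2), radius 1/10


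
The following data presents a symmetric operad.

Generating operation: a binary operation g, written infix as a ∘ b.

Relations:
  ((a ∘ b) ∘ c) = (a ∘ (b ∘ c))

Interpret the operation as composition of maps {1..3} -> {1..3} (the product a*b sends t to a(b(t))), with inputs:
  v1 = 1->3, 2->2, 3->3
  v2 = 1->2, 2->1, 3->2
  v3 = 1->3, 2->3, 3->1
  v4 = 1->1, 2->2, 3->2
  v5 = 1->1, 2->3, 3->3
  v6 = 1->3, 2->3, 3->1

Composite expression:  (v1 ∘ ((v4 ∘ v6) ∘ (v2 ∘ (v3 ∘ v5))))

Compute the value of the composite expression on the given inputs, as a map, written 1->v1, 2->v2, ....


(v4 ∘ v6) = 1->2, 2->2, 3->1
(v3 ∘ v5) = 1->3, 2->1, 3->1
(v2 ∘ (v3 ∘ v5)) = 1->2, 2->2, 3->2
((v4 ∘ v6) ∘ (v2 ∘ (v3 ∘ v5))) = 1->2, 2->2, 3->2
(v1 ∘ ((v4 ∘ v6) ∘ (v2 ∘ (v3 ∘ v5)))) = 1->2, 2->2, 3->2

1->2, 2->2, 3->2


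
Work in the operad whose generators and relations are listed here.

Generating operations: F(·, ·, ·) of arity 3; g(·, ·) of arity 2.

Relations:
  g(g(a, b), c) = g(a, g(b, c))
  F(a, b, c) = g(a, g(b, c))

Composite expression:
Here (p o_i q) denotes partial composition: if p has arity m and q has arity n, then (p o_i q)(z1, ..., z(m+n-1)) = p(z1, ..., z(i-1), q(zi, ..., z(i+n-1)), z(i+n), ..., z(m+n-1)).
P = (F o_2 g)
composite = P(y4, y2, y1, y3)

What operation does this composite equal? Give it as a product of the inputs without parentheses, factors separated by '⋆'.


All parenthesizations of F agree; list the y-inputs left to right.
g(y2, y1) flattens to y2 ⋆ y1
F(y4, g(y2, y1), y3) flattens to y4 ⋆ y2 ⋆ y1 ⋆ y3

y4 ⋆ y2 ⋆ y1 ⋆ y3


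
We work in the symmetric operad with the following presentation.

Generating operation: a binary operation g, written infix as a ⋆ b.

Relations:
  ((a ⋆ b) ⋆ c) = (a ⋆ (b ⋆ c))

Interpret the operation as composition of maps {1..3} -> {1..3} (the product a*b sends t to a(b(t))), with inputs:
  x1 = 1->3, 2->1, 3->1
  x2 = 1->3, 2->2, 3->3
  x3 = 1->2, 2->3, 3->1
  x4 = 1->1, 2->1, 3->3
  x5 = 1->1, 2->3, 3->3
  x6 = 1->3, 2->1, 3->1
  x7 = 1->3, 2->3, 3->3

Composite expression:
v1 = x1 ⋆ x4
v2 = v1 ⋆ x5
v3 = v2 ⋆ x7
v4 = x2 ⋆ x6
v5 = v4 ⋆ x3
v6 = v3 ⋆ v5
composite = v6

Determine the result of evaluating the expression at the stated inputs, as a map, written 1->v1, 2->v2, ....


1->1, 2->1, 3->1

(x1 ⋆ x4) = 1->3, 2->3, 3->1
((x1 ⋆ x4) ⋆ x5) = 1->3, 2->1, 3->1
(((x1 ⋆ x4) ⋆ x5) ⋆ x7) = 1->1, 2->1, 3->1
(x2 ⋆ x6) = 1->3, 2->3, 3->3
((x2 ⋆ x6) ⋆ x3) = 1->3, 2->3, 3->3
((((x1 ⋆ x4) ⋆ x5) ⋆ x7) ⋆ ((x2 ⋆ x6) ⋆ x3)) = 1->1, 2->1, 3->1


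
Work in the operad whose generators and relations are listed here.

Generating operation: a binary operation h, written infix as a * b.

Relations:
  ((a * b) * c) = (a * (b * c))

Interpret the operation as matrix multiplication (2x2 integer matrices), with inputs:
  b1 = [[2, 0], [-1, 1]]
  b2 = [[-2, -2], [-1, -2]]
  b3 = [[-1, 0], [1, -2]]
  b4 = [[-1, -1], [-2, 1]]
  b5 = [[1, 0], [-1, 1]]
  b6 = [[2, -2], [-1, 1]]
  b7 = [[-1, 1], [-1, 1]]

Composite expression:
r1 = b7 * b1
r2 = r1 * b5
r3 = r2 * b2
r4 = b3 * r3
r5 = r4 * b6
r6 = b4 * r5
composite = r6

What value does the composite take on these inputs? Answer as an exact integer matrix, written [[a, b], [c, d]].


(b7 * b1) = [[-3, 1], [-3, 1]]
((b7 * b1) * b5) = [[-4, 1], [-4, 1]]
(((b7 * b1) * b5) * b2) = [[7, 6], [7, 6]]
(b3 * (((b7 * b1) * b5) * b2)) = [[-7, -6], [-7, -6]]
((b3 * (((b7 * b1) * b5) * b2)) * b6) = [[-8, 8], [-8, 8]]
(b4 * ((b3 * (((b7 * b1) * b5) * b2)) * b6)) = [[16, -16], [8, -8]]

[[16, -16], [8, -8]]


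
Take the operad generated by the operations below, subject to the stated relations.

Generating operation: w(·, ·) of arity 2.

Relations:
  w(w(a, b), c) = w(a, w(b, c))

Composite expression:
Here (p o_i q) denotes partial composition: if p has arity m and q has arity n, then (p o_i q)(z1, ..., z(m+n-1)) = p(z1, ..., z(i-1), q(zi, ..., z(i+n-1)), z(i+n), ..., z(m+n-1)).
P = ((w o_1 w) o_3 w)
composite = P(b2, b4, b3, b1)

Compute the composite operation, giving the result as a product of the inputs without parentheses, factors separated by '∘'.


Under associativity of w, the answer is the b's in reading order.
w(b2, b4) linearizes to b2 ∘ b4
w(b3, b1) linearizes to b3 ∘ b1
w(w(b2, b4), w(b3, b1)) linearizes to b2 ∘ b4 ∘ b3 ∘ b1

b2 ∘ b4 ∘ b3 ∘ b1


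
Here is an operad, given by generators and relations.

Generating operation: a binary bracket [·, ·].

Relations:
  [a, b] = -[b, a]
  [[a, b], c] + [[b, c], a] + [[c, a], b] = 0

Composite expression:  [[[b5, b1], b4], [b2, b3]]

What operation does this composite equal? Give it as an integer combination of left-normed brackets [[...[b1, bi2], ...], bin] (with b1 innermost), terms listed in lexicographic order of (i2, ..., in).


-[[[[b1, b5], b4], b2], b3] + [[[[b1, b5], b4], b3], b2]

In the tensor algebra, words opening b1 carry the b1-anchored form.
Composite bracket: [[[b5, b1], b4], [b2, b3]]
Applying ab - ba throughout gives 16 signed words (2^4 = 16).
Coefficients come from the b1-initial words:
  from b1b5b4b2b3, sign -1: term -[[[[b1, b5], b4], b2], b3]
  from b1b5b4b3b2, sign +1: term +[[[[b1, b5], b4], b3], b2]


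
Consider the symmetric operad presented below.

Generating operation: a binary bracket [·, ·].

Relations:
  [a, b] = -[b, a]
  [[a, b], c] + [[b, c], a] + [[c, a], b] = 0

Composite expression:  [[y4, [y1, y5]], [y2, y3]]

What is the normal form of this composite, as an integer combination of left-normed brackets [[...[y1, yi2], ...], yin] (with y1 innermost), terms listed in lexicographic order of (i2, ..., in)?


-[[[[y1, y5], y4], y2], y3] + [[[[y1, y5], y4], y3], y2]


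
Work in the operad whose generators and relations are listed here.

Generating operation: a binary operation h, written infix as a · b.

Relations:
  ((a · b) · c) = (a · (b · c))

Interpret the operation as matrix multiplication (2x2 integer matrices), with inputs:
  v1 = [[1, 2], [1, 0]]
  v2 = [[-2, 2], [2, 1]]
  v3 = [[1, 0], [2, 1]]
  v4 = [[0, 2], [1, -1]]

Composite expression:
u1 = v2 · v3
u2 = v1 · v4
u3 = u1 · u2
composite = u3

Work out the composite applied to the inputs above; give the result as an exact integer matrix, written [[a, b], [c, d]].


[[4, 4], [8, 2]]

(v2 · v3) = [[2, 2], [4, 1]]
(v1 · v4) = [[2, 0], [0, 2]]
((v2 · v3) · (v1 · v4)) = [[4, 4], [8, 2]]


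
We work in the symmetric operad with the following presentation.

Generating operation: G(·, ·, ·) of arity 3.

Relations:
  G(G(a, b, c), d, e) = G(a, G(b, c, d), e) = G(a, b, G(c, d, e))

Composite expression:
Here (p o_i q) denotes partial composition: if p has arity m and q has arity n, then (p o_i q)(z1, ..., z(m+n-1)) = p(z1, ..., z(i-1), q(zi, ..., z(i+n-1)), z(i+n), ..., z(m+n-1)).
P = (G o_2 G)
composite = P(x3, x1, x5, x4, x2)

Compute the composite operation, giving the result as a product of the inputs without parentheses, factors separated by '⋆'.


x3 ⋆ x1 ⋆ x5 ⋆ x4 ⋆ x2

Associativity of G dissolves the nesting; only the x-input order survives.
G(x1, x5, x4) unparenthesizes to x1 ⋆ x5 ⋆ x4
G(x3, G(x1, x5, x4), x2) unparenthesizes to x3 ⋆ x1 ⋆ x5 ⋆ x4 ⋆ x2


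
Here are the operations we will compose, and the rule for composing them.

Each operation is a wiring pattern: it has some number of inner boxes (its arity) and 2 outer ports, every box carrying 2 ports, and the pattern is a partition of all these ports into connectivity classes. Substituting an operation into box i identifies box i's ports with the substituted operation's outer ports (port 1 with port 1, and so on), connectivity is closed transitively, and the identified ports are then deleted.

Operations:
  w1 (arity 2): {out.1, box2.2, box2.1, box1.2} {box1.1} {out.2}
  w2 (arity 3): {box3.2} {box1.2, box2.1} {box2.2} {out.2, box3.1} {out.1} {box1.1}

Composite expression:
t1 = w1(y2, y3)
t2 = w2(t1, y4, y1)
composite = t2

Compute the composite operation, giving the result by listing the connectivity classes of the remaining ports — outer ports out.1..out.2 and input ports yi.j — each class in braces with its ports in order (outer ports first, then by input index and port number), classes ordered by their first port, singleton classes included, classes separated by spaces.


{out.1} {out.2, y1.1} {y1.2} {y2.1} {y2.2, y3.1, y3.2} {y4.1} {y4.2}

Treat the ports identified at w2 as solder joints: merge, then drop.
after w1, the pattern on (y2, y3) reads {out.1, y2.2, y3.1, y3.2} {out.2} {y2.1} (out.j = its outer ports)
after w2, the pattern on (y2, y3, y4, y1) reads {out.1} {out.2, y1.1} {y1.2} {y2.1} {y2.2, y3.1, y3.2} {y4.1} {y4.2} (out.j = its outer ports)


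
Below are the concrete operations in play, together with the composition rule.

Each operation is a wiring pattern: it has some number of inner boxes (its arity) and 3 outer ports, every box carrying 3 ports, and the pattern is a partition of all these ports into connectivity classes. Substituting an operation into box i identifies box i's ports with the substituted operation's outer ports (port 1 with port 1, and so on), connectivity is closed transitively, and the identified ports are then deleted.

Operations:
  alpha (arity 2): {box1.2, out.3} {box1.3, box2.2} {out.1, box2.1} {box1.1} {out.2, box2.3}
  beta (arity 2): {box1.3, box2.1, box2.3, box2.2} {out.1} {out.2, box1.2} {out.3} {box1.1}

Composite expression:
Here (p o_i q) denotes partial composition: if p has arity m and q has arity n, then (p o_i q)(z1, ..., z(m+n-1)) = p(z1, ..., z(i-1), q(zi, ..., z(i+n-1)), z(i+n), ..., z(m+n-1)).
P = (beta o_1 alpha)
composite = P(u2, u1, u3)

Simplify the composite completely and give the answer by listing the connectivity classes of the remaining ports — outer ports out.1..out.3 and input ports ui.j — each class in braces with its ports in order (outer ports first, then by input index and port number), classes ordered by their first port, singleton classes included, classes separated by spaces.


Treat the ports identified at beta as solder joints: merge, then drop.
the subtree at alpha composes to {out.1, u1.1} {out.2, u1.3} {out.3, u2.2} {u1.2, u2.3} {u2.1} on (u2, u1); out.j = own outer ports
the subtree at beta composes to {out.1} {out.2, u1.3} {out.3} {u1.1} {u1.2, u2.3} {u2.1} {u2.2, u3.1, u3.2, u3.3} on (u2, u1, u3); out.j = own outer ports

{out.1} {out.2, u1.3} {out.3} {u1.1} {u1.2, u2.3} {u2.1} {u2.2, u3.1, u3.2, u3.3}


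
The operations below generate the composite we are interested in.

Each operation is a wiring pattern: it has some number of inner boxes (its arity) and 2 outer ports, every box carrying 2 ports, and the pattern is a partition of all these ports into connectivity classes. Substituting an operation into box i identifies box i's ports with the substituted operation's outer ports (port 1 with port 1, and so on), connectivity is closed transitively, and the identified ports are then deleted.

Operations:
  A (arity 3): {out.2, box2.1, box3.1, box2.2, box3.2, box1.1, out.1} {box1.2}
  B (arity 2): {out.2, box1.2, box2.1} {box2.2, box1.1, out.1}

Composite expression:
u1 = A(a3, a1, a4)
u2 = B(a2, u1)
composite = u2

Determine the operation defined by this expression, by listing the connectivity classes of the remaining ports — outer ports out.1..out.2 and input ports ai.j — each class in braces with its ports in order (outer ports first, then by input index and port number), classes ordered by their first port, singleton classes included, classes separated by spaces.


After gluing at B, chains via deleted ports link the a-ports.
the subtree at A composes to {out.1, out.2, a1.1, a1.2, a3.1, a4.1, a4.2} {a3.2} on (a3, a1, a4); out.j = own outer ports
the subtree at B composes to {out.1, out.2, a1.1, a1.2, a2.1, a2.2, a3.1, a4.1, a4.2} {a3.2} on (a2, a3, a1, a4); out.j = own outer ports

{out.1, out.2, a1.1, a1.2, a2.1, a2.2, a3.1, a4.1, a4.2} {a3.2}


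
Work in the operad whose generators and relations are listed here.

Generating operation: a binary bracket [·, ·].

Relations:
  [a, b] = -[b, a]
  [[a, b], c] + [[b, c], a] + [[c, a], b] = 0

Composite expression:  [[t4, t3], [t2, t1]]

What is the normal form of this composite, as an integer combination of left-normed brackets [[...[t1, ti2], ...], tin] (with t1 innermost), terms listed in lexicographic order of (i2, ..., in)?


-[[[t1, t2], t3], t4] + [[[t1, t2], t4], t3]

Antisymmetry and Jacobi reduce to t1-anchored left-normed brackets.
Composite bracket: [[t4, t3], [t2, t1]]
Under [a, b] = ab - ba we get 8 signed associative words (2^3 = 8).
Words beginning with t1 determine it all:
  from t1t2t3t4, sign -1: term -[[[t1, t2], t3], t4]
  from t1t2t4t3, sign +1: term +[[[t1, t2], t4], t3]


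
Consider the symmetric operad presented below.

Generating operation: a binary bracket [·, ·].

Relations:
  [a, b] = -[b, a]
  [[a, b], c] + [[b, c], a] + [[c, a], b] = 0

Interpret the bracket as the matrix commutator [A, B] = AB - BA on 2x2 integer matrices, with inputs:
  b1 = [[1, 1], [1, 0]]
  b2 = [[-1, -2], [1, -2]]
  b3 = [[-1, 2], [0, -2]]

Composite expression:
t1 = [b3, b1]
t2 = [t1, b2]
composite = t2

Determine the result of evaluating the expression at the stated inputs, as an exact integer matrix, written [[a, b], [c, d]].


[[-3, -7], [-5, 3]]


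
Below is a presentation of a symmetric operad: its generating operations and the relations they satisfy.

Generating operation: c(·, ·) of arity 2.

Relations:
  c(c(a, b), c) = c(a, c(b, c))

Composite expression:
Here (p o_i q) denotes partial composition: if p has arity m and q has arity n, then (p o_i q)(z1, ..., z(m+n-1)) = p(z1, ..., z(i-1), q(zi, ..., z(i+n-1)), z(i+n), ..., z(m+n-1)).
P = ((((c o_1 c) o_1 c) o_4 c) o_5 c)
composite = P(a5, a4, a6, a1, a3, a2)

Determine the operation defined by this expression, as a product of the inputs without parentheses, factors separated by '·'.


a5 · a4 · a6 · a1 · a3 · a2

The c-tree's shape is irrelevant; the a-reading-order decides.
c(a5, a4) collapses to a5 · a4
c(c(a5, a4), a6) collapses to a5 · a4 · a6
c(a3, a2) collapses to a3 · a2
c(a1, c(a3, a2)) collapses to a1 · a3 · a2
c(c(c(a5, a4), a6), c(a1, c(a3, a2))) collapses to a5 · a4 · a6 · a1 · a3 · a2


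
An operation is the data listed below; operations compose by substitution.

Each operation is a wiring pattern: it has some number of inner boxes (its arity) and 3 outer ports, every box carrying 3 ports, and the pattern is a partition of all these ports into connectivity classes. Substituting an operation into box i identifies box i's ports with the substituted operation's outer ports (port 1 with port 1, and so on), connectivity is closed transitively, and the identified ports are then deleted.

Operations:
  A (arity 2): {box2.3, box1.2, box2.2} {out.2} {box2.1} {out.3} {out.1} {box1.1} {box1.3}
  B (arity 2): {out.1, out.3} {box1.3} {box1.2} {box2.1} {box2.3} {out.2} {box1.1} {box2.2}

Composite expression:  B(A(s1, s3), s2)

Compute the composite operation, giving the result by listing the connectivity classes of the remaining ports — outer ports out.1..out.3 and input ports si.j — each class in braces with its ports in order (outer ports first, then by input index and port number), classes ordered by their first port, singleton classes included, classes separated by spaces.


{out.1, out.3} {out.2} {s1.1} {s1.2, s3.2, s3.3} {s1.3} {s2.1} {s2.2} {s2.3} {s3.1}

Connectivity passes through glued B-boundaries; trace each wire chain.
stage A: inputs (s1, s3), connectivity {out.1} {out.2} {out.3} {s1.1} {s1.2, s3.2, s3.3} {s1.3} {s3.1}, out.j its boundary
stage B: inputs (s1, s3, s2), connectivity {out.1, out.3} {out.2} {s1.1} {s1.2, s3.2, s3.3} {s1.3} {s2.1} {s2.2} {s2.3} {s3.1}, out.j its boundary


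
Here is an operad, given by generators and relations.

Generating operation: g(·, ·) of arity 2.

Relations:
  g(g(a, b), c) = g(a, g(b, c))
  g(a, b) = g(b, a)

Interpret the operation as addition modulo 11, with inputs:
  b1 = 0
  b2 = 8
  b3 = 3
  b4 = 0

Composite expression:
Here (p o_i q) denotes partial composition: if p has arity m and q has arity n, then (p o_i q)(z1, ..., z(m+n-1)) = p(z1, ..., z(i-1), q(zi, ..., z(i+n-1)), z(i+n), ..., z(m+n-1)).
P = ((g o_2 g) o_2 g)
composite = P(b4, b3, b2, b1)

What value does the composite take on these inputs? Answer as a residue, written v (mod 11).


0 (mod 11)


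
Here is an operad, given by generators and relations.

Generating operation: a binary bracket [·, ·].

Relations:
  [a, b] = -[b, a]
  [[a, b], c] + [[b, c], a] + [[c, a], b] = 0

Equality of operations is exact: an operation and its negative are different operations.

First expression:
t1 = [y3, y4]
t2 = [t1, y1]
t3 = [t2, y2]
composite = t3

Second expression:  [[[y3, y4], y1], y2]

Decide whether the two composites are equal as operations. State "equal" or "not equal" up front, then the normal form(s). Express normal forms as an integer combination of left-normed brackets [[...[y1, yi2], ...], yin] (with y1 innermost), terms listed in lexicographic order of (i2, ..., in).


equal; the common form is -[[[y1, y3], y4], y2] + [[[y1, y4], y3], y2]

Normal form of the first expression: -[[[y1, y3], y4], y2] + [[[y1, y4], y3], y2]
Normal form of the second expression: -[[[y1, y3], y4], y2] + [[[y1, y4], y3], y2]
The normal forms match — equal.


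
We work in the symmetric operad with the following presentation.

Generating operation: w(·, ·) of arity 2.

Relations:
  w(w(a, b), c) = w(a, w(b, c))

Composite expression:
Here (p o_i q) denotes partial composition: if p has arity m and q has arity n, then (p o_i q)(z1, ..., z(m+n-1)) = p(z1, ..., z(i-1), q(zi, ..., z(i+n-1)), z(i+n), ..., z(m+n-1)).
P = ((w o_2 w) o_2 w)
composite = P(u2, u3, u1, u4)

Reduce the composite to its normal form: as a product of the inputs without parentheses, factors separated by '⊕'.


u2 ⊕ u3 ⊕ u1 ⊕ u4


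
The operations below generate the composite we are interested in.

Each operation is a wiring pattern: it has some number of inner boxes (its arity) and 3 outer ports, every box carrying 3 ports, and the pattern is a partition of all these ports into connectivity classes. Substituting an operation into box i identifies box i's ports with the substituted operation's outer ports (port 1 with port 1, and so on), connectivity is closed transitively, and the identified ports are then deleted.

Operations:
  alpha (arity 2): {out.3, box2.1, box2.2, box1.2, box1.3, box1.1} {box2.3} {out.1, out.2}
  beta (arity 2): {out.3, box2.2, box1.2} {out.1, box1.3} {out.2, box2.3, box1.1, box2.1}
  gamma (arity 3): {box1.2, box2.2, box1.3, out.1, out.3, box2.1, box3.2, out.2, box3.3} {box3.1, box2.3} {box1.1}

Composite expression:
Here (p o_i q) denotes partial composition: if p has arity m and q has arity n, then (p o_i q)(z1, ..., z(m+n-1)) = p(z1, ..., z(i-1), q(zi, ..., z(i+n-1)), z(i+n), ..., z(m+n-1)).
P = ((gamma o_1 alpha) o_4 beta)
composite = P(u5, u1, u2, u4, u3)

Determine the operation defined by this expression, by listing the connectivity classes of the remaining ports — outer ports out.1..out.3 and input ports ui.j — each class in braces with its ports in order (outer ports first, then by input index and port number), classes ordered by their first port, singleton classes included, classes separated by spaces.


{out.1, out.2, out.3, u1.1, u1.2, u2.1, u2.2, u3.1, u3.2, u3.3, u4.1, u4.2, u5.1, u5.2, u5.3} {u1.3} {u2.3, u4.3}

Reachability decides: close wires over gamma-identified ports.
the subtree at alpha composes to {out.1, out.2} {out.3, u1.1, u1.2, u5.1, u5.2, u5.3} {u1.3} on (u5, u1); out.j = own outer ports
the subtree at beta composes to {out.1, u4.3} {out.2, u3.1, u3.3, u4.1} {out.3, u3.2, u4.2} on (u4, u3); out.j = own outer ports
the subtree at gamma composes to {out.1, out.2, out.3, u1.1, u1.2, u2.1, u2.2, u3.1, u3.2, u3.3, u4.1, u4.2, u5.1, u5.2, u5.3} {u1.3} {u2.3, u4.3} on (u5, u1, u2, u4, u3); out.j = own outer ports


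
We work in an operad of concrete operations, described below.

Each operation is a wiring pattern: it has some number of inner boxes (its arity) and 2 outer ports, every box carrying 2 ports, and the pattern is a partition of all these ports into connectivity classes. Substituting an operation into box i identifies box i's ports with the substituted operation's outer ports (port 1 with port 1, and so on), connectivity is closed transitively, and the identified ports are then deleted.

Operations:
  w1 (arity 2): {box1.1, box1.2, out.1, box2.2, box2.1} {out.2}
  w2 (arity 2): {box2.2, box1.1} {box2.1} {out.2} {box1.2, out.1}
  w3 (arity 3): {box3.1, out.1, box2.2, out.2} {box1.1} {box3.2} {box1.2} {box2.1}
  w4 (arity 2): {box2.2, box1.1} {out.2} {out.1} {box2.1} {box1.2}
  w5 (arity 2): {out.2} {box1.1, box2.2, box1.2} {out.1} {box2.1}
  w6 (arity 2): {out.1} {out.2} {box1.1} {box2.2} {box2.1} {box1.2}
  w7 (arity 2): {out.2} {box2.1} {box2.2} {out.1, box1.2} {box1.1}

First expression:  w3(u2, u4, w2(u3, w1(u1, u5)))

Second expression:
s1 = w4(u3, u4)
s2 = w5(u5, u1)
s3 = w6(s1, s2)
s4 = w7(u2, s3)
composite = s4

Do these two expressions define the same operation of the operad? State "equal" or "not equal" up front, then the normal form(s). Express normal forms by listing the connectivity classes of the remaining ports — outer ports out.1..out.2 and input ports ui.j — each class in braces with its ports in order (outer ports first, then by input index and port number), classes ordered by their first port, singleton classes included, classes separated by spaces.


Normal form of the first expression: {out.1, out.2, u3.2, u4.2} {u1.1, u1.2, u5.1, u5.2} {u2.1} {u2.2} {u3.1} {u4.1}
Normal form of the second expression: {out.1, u2.2} {out.2} {u1.1} {u1.2, u5.1, u5.2} {u2.1} {u3.1, u4.2} {u3.2} {u4.1}
Different reductions; not equal.

not equal: they reduce to {out.1, out.2, u3.2, u4.2} {u1.1, u1.2, u5.1, u5.2} {u2.1} {u2.2} {u3.1} {u4.1} and {out.1, u2.2} {out.2} {u1.1} {u1.2, u5.1, u5.2} {u2.1} {u3.1, u4.2} {u3.2} {u4.1}


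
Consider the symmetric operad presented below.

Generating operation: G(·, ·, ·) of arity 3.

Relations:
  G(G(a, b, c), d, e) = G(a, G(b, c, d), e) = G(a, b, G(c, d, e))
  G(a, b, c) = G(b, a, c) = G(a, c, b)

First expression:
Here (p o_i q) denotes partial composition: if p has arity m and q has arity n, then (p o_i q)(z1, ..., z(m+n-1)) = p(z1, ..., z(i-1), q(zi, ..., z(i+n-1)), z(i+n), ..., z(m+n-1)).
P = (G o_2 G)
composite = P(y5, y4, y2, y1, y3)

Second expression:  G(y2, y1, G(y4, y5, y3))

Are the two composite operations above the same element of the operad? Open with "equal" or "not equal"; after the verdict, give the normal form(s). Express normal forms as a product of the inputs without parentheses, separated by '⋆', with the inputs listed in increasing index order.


The first expression, normalized: y1 ⋆ y2 ⋆ y3 ⋆ y4 ⋆ y5
The second expression, normalized: y1 ⋆ y2 ⋆ y3 ⋆ y4 ⋆ y5
The forms coincide; equal.

equal — both sides give y1 ⋆ y2 ⋆ y3 ⋆ y4 ⋆ y5


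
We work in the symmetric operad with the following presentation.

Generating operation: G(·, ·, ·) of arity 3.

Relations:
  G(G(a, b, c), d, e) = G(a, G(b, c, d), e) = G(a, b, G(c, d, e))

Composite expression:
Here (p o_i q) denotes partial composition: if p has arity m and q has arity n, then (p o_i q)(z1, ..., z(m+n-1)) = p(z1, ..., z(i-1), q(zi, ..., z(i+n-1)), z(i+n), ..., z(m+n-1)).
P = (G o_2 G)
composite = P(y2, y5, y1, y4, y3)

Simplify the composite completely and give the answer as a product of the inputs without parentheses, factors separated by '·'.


y2 · y5 · y1 · y4 · y3


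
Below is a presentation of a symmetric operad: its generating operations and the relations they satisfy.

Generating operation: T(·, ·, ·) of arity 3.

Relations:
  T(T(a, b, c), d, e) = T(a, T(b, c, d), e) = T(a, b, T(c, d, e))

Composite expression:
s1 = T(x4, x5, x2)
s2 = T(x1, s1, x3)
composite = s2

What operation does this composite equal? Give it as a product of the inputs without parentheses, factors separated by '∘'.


Key point: T is associative — brackets drop, the x-order remains.
T(x4, x5, x2) spells out as x4 ∘ x5 ∘ x2
T(x1, T(x4, x5, x2), x3) spells out as x1 ∘ x4 ∘ x5 ∘ x2 ∘ x3

x1 ∘ x4 ∘ x5 ∘ x2 ∘ x3


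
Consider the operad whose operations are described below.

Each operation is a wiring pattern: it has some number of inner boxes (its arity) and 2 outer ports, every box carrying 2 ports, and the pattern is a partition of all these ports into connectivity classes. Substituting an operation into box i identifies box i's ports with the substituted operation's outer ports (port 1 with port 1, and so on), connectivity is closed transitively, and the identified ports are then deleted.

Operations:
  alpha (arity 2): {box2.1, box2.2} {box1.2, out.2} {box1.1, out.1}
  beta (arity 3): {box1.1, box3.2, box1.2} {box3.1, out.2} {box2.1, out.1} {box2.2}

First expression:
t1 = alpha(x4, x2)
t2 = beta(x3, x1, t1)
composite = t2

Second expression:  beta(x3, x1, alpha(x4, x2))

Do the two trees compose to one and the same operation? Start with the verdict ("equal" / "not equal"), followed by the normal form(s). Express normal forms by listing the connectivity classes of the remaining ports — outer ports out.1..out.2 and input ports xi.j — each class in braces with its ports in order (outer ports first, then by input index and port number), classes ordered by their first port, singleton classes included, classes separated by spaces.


equal — both sides give {out.1, x1.1} {out.2, x4.1} {x1.2} {x2.1, x2.2} {x3.1, x3.2, x4.2}

In normal form, the first expression is {out.1, x1.1} {out.2, x4.1} {x1.2} {x2.1, x2.2} {x3.1, x3.2, x4.2}
In normal form, the second expression is {out.1, x1.1} {out.2, x4.1} {x1.2} {x2.1, x2.2} {x3.1, x3.2, x4.2}
The forms coincide; equal.


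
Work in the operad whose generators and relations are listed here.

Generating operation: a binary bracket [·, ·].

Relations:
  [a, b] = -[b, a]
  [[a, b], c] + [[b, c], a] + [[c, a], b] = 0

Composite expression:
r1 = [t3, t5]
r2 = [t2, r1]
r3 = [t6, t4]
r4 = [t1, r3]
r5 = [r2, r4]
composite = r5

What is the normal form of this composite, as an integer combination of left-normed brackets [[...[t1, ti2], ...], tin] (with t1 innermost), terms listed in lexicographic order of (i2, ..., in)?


[[[[[t1, t4], t6], t2], t3], t5] - [[[[[t1, t4], t6], t2], t5], t3] - [[[[[t1, t4], t6], t3], t5], t2] + [[[[[t1, t4], t6], t5], t3], t2] - [[[[[t1, t6], t4], t2], t3], t5] + [[[[[t1, t6], t4], t2], t5], t3] + [[[[[t1, t6], t4], t3], t5], t2] - [[[[[t1, t6], t4], t5], t3], t2]

In the tensor algebra, words opening t1 carry the t1-anchored form.
Composite bracket: [[t2, [t3, t5]], [t1, [t6, t4]]]
The bracket unfolds into 32 signed words via [a, b] = ab - ba (2^5 = 32).
Words beginning with t1 determine it all:
  t1t4t6t2t3t5 appears with sign +1, giving the term +[[[[[t1, t4], t6], t2], t3], t5]
  t1t4t6t2t5t3 appears with sign -1, giving the term -[[[[[t1, t4], t6], t2], t5], t3]
  t1t4t6t3t5t2 appears with sign -1, giving the term -[[[[[t1, t4], t6], t3], t5], t2]
  t1t4t6t5t3t2 appears with sign +1, giving the term +[[[[[t1, t4], t6], t5], t3], t2]
  t1t6t4t2t3t5 appears with sign -1, giving the term -[[[[[t1, t6], t4], t2], t3], t5]
  t1t6t4t2t5t3 appears with sign +1, giving the term +[[[[[t1, t6], t4], t2], t5], t3]
  t1t6t4t3t5t2 appears with sign +1, giving the term +[[[[[t1, t6], t4], t3], t5], t2]
  t1t6t4t5t3t2 appears with sign -1, giving the term -[[[[[t1, t6], t4], t5], t3], t2]


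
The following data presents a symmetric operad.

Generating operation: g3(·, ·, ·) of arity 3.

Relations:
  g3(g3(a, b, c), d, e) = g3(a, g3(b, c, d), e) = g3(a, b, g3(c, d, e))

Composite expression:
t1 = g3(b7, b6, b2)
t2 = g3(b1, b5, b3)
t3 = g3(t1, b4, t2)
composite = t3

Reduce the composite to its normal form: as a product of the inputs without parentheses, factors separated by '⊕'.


b7 ⊕ b6 ⊕ b2 ⊕ b4 ⊕ b1 ⊕ b5 ⊕ b3

Key point: g3 is associative — brackets drop, the b-order remains.
g3(b7, b6, b2) flattens to b7 ⊕ b6 ⊕ b2
g3(b1, b5, b3) flattens to b1 ⊕ b5 ⊕ b3
g3(g3(b7, b6, b2), b4, g3(b1, b5, b3)) flattens to b7 ⊕ b6 ⊕ b2 ⊕ b4 ⊕ b1 ⊕ b5 ⊕ b3


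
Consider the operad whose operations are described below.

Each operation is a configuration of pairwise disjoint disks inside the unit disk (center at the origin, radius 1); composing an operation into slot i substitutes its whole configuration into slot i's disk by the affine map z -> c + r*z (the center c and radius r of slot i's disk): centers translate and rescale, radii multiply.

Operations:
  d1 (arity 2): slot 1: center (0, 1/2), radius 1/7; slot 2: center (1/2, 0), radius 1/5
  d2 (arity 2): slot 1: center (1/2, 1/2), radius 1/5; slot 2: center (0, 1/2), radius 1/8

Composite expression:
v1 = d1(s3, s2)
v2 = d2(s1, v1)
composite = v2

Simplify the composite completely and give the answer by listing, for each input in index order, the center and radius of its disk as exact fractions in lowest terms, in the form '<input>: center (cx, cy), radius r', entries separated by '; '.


s1: center (1/2, 1/2), radius 1/5; s2: center (1/16, 1/2), radius 1/40; s3: center (0, 9/16), radius 1/56

Each s-disk chains the slot maps above it in d2; radii multiply.
input s1: applying the 1 nested substitution gives center (1/2, 1/2), radius 1/5
input s3: applying the 2 nested substitutions gives center (0, 9/16), radius 1/56
input s2: applying the 2 nested substitutions gives center (1/16, 1/2), radius 1/40


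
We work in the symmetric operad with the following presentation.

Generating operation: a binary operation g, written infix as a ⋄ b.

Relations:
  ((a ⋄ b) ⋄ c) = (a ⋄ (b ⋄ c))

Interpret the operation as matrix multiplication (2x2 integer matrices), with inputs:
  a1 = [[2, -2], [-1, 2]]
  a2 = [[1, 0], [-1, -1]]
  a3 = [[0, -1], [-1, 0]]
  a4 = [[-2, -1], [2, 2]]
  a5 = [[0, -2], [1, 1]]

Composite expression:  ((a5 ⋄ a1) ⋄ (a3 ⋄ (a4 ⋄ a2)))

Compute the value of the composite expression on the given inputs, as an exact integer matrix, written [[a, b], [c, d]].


(a5 ⋄ a1) = [[2, -4], [1, 0]]
(a4 ⋄ a2) = [[-1, 1], [0, -2]]
(a3 ⋄ (a4 ⋄ a2)) = [[0, 2], [1, -1]]
((a5 ⋄ a1) ⋄ (a3 ⋄ (a4 ⋄ a2))) = [[-4, 8], [0, 2]]

[[-4, 8], [0, 2]]


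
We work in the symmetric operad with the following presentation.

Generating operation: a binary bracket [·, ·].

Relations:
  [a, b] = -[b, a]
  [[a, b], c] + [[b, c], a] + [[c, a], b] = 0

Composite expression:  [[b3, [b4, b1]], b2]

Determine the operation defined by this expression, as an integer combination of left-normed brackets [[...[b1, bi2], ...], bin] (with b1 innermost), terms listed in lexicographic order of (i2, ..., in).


[[[b1, b4], b3], b2]


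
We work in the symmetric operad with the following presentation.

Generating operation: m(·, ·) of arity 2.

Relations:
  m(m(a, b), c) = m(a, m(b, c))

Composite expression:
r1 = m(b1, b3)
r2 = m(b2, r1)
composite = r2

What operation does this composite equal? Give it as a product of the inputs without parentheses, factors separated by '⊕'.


b2 ⊕ b1 ⊕ b3

The m-tree's shape is irrelevant; the b-reading-order decides.
m(b1, b3) reduces to b1 ⊕ b3
m(b2, m(b1, b3)) reduces to b2 ⊕ b1 ⊕ b3


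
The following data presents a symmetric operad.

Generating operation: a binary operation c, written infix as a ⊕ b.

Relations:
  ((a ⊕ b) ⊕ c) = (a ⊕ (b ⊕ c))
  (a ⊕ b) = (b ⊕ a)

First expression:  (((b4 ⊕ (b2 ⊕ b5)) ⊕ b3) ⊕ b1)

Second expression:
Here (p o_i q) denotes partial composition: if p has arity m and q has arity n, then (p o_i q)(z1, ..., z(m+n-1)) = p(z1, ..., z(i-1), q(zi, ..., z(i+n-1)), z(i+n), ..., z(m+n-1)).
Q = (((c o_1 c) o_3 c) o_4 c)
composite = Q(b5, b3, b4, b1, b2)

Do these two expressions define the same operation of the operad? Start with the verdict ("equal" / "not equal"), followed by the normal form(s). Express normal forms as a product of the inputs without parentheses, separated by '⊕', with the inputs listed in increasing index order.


equal: each reduces to b1 ⊕ b2 ⊕ b3 ⊕ b4 ⊕ b5

Reducing the first expression gives b1 ⊕ b2 ⊕ b3 ⊕ b4 ⊕ b5
Reducing the second expression gives b1 ⊕ b2 ⊕ b3 ⊕ b4 ⊕ b5
Both agree, so they are equal.
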